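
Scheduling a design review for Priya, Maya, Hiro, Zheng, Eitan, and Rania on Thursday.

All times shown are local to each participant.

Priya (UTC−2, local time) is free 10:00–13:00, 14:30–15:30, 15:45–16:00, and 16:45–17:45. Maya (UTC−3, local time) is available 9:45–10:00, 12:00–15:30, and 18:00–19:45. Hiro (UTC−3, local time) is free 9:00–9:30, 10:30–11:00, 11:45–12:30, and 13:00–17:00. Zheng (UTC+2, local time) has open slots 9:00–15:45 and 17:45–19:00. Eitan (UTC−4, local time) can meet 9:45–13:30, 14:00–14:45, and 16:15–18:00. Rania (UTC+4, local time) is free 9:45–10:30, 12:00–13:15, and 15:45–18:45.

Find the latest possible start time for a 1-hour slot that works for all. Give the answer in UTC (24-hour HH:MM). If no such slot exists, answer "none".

none

Priya → UTC: 12:00–15:00, 16:30–17:30, 17:45–18:00, 18:45–19:45.
Maya → UTC: 12:45–13:00, 15:00–18:30, 21:00–22:45.
Hiro → UTC: 12:00–12:30, 13:30–14:00, 14:45–15:30, 16:00–20:00.
Zheng → UTC: 07:00–13:45, 15:45–17:00.
Eitan → UTC: 13:45–17:30, 18:00–18:45, 20:15–22:00.
Rania → UTC: 05:45–06:30, 08:00–09:15, 11:45–14:45.
Priya ∩ Maya: 12:45–13:00, 16:30–17:30, 17:45–18:00.
Priya ∩ Maya ∩ Hiro: 16:30–17:30, 17:45–18:00.
Priya ∩ Maya ∩ Hiro ∩ Zheng: 16:30–17:00.
Priya ∩ Maya ∩ Hiro ∩ Zheng ∩ Eitan: 16:30–17:00.
Priya ∩ Maya ∩ Hiro ∩ Zheng ∩ Eitan ∩ Rania: (none).
Windows ≥ 60 min: (none).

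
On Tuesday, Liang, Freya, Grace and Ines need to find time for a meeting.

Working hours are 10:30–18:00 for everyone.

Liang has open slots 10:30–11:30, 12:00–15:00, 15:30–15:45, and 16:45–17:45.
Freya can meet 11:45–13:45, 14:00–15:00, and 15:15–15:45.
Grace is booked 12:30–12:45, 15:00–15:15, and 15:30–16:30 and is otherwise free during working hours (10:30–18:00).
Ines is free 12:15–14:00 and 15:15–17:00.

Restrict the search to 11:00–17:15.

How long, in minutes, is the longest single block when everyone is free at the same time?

Grace free within 10:30–18:00: 10:30–12:30, 12:45–15:00, 15:15–15:30, 16:30–18:00.
Liang ∩ Freya: 12:00–13:45, 14:00–15:00, 15:30–15:45.
Liang ∩ Freya ∩ Grace: 12:00–12:30, 12:45–13:45, 14:00–15:00.
Liang ∩ Freya ∩ Grace ∩ Ines: 12:15–12:30, 12:45–13:45.
Restricted to 11:00–17:15: 12:15–12:30, 12:45–13:45.
Common window lengths: 15, 60 min; longest is 60.

60 minutes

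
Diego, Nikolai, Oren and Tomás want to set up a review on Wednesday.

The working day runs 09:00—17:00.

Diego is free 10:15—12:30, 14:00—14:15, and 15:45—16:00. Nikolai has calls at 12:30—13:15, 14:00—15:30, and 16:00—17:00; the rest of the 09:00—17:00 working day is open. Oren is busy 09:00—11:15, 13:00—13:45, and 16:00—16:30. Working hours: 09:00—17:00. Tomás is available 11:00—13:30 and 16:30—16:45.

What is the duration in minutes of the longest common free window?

75 minutes

Nikolai free within 09:00–17:00: 09:00–12:30, 13:15–14:00, 15:30–16:00.
Oren free within 09:00–17:00: 11:15–13:00, 13:45–16:00, 16:30–17:00.
Diego ∩ Nikolai: 10:15–12:30, 15:45–16:00.
Diego ∩ Nikolai ∩ Oren: 11:15–12:30, 15:45–16:00.
Diego ∩ Nikolai ∩ Oren ∩ Tomás: 11:15–12:30.
Single common window of 75 minutes.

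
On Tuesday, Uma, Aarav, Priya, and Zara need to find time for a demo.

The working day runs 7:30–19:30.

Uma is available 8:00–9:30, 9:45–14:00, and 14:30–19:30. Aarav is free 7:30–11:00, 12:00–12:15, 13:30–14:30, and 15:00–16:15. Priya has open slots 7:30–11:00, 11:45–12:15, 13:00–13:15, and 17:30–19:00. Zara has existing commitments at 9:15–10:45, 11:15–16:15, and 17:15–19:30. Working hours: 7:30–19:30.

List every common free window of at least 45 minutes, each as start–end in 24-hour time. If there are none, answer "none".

Zara free within 07:30–19:30: 07:30–09:15, 10:45–11:15, 16:15–17:15.
Uma ∩ Aarav: 08:00–09:30, 09:45–11:00, 12:00–12:15, 13:30–14:00, 15:00–16:15.
Uma ∩ Aarav ∩ Priya: 08:00–09:30, 09:45–11:00, 12:00–12:15.
Uma ∩ Aarav ∩ Priya ∩ Zara: 08:00–09:15, 10:45–11:00.
Windows ≥ 45 min: 08:00–09:15.

08:00–09:15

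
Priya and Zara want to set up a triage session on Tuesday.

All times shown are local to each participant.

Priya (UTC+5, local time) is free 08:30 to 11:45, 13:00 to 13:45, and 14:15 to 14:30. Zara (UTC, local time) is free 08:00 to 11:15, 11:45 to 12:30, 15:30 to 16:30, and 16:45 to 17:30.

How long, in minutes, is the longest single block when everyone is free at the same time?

45 minutes

Priya → UTC: 03:30–06:45, 08:00–08:45, 09:15–09:30.
Zara → UTC: 08:00–11:15, 11:45–12:30, 15:30–16:30, 16:45–17:30.
Priya ∩ Zara: 08:00–08:45, 09:15–09:30.
Common window lengths: 45, 15 min; longest is 45.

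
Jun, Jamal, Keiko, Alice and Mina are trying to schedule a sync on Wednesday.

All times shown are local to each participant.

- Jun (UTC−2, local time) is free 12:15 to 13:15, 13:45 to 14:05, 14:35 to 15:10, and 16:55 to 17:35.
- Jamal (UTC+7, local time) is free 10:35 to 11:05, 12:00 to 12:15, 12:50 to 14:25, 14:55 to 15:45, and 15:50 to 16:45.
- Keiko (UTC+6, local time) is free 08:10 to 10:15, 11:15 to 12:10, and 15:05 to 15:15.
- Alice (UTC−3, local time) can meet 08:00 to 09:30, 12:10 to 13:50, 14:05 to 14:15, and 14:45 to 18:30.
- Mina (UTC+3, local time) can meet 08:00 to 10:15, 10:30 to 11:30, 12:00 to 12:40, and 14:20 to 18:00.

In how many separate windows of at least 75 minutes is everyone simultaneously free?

0

Jun → UTC: 14:15–15:15, 15:45–16:05, 16:35–17:10, 18:55–19:35.
Jamal → UTC: 03:35–04:05, 05:00–05:15, 05:50–07:25, 07:55–08:45, 08:50–09:45.
Keiko → UTC: 02:10–04:15, 05:15–06:10, 09:05–09:15.
Alice → UTC: 11:00–12:30, 15:10–16:50, 17:05–17:15, 17:45–21:30.
Mina → UTC: 05:00–07:15, 07:30–08:30, 09:00–09:40, 11:20–15:00.
Jun ∩ Jamal: (none).
Jun ∩ Jamal ∩ Keiko: (none).
Jun ∩ Jamal ∩ Keiko ∩ Alice: (none).
Jun ∩ Jamal ∩ Keiko ∩ Alice ∩ Mina: (none).
Windows ≥ 75 min: (none).
That's 0 windows.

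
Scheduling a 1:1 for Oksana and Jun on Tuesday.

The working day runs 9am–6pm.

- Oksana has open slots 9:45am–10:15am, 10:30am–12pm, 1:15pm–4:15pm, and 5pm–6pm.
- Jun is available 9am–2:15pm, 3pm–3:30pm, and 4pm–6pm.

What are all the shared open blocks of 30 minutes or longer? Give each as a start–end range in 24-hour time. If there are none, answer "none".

09:45–10:15, 10:30–12:00, 13:15–14:15, 15:00–15:30, 17:00–18:00

Oksana ∩ Jun: 09:45–10:15, 10:30–12:00, 13:15–14:15, 15:00–15:30, 16:00–16:15, 17:00–18:00.
Windows ≥ 30 min: 09:45–10:15, 10:30–12:00, 13:15–14:15, 15:00–15:30, 17:00–18:00.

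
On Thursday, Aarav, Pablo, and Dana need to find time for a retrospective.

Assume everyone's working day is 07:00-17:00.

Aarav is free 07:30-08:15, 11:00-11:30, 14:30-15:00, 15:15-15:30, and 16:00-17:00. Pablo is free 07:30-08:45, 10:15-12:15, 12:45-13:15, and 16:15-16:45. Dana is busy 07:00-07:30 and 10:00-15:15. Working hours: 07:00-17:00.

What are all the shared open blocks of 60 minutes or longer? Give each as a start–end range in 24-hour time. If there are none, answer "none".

none

Dana free within 07:00–17:00: 07:30–10:00, 15:15–17:00.
Aarav ∩ Pablo: 07:30–08:15, 11:00–11:30, 16:15–16:45.
Aarav ∩ Pablo ∩ Dana: 07:30–08:15, 16:15–16:45.
Windows ≥ 60 min: (none).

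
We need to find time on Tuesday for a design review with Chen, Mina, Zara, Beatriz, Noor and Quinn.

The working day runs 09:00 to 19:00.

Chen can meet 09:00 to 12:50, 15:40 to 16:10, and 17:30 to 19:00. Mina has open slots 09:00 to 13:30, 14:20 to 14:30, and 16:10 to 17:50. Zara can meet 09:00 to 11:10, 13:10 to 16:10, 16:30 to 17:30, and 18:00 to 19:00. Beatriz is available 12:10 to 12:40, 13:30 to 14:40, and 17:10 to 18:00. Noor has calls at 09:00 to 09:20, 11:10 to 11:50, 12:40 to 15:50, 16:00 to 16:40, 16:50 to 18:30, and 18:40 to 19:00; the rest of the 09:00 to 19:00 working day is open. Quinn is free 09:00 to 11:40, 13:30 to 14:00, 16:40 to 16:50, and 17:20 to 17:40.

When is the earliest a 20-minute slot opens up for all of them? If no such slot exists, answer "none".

Noor free within 09:00–19:00: 09:20–11:10, 11:50–12:40, 15:50–16:00, 16:40–16:50, 18:30–18:40.
Chen ∩ Mina: 09:00–12:50, 17:30–17:50.
Chen ∩ Mina ∩ Zara: 09:00–11:10.
Chen ∩ Mina ∩ Zara ∩ Beatriz: (none).
Chen ∩ Mina ∩ Zara ∩ Beatriz ∩ Noor: (none).
Chen ∩ Mina ∩ Zara ∩ Beatriz ∩ Noor ∩ Quinn: (none).
Windows ≥ 20 min: (none).

none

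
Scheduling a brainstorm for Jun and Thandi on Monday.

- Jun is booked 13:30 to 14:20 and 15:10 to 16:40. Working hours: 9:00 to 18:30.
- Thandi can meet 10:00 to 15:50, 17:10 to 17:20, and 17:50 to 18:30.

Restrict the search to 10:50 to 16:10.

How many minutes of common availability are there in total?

210 minutes

Jun free within 09:00–18:30: 09:00–13:30, 14:20–15:10, 16:40–18:30.
Jun ∩ Thandi: 10:00–13:30, 14:20–15:10, 17:10–17:20, 17:50–18:30.
Restricted to 10:50–16:10: 10:50–13:30, 14:20–15:10.
Total common minutes: 160 + 50 = 210.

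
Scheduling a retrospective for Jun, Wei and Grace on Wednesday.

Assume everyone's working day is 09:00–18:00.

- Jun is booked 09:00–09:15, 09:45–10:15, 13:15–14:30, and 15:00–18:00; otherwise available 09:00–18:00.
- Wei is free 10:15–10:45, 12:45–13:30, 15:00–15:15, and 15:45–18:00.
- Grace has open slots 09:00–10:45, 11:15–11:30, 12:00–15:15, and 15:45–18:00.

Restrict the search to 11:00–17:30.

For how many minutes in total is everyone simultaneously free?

30 minutes

Jun free within 09:00–18:00: 09:15–09:45, 10:15–13:15, 14:30–15:00.
Jun ∩ Wei: 10:15–10:45, 12:45–13:15.
Jun ∩ Wei ∩ Grace: 10:15–10:45, 12:45–13:15.
Restricted to 11:00–17:30: 12:45–13:15.
Total common minutes: 30.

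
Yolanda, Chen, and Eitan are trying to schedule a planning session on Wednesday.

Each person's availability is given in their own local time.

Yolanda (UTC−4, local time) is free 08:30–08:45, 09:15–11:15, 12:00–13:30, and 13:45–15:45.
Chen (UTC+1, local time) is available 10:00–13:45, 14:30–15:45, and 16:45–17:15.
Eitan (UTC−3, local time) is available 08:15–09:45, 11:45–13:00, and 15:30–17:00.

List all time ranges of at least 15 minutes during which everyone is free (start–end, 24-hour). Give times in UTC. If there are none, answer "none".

Yolanda → UTC: 12:30–12:45, 13:15–15:15, 16:00–17:30, 17:45–19:45.
Chen → UTC: 09:00–12:45, 13:30–14:45, 15:45–16:15.
Eitan → UTC: 11:15–12:45, 14:45–16:00, 18:30–20:00.
Yolanda ∩ Chen: 12:30–12:45, 13:30–14:45, 16:00–16:15.
Yolanda ∩ Chen ∩ Eitan: 12:30–12:45.
Windows ≥ 15 min: 12:30–12:45.

12:30–12:45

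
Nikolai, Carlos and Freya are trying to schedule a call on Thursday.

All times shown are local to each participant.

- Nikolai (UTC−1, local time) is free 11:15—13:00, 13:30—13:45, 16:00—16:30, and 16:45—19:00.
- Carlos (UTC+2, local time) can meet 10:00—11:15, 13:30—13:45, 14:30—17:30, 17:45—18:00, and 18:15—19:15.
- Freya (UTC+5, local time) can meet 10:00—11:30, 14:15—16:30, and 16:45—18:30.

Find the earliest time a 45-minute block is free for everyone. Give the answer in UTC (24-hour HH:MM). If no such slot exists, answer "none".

12:30

Nikolai → UTC: 12:15–14:00, 14:30–14:45, 17:00–17:30, 17:45–20:00.
Carlos → UTC: 08:00–09:15, 11:30–11:45, 12:30–15:30, 15:45–16:00, 16:15–17:15.
Freya → UTC: 05:00–06:30, 09:15–11:30, 11:45–13:30.
Nikolai ∩ Carlos: 12:30–14:00, 14:30–14:45, 17:00–17:15.
Nikolai ∩ Carlos ∩ Freya: 12:30–13:30.
Windows ≥ 45 min: 12:30–13:30.
Earliest such window starts at 12:30.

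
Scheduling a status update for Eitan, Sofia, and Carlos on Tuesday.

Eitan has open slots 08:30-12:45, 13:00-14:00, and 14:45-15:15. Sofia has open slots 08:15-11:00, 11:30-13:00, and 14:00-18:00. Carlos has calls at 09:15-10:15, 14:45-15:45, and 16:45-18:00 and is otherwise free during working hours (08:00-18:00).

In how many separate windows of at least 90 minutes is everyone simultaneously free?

Carlos free within 08:00–18:00: 08:00–09:15, 10:15–14:45, 15:45–16:45.
Eitan ∩ Sofia: 08:30–11:00, 11:30–12:45, 14:45–15:15.
Eitan ∩ Sofia ∩ Carlos: 08:30–09:15, 10:15–11:00, 11:30–12:45.
Windows ≥ 90 min: (none).
That's 0 windows.

0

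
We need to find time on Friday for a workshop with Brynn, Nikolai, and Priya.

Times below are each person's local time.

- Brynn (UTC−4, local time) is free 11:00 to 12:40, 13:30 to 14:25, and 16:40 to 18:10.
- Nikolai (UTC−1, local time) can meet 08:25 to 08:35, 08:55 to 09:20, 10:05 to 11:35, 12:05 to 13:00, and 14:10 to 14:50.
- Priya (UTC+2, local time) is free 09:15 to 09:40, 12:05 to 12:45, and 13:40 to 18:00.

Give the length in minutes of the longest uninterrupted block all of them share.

40 minutes

Brynn → UTC: 15:00–16:40, 17:30–18:25, 20:40–22:10.
Nikolai → UTC: 09:25–09:35, 09:55–10:20, 11:05–12:35, 13:05–14:00, 15:10–15:50.
Priya → UTC: 07:15–07:40, 10:05–10:45, 11:40–16:00.
Brynn ∩ Nikolai: 15:10–15:50.
Brynn ∩ Nikolai ∩ Priya: 15:10–15:50.
Single common window of 40 minutes.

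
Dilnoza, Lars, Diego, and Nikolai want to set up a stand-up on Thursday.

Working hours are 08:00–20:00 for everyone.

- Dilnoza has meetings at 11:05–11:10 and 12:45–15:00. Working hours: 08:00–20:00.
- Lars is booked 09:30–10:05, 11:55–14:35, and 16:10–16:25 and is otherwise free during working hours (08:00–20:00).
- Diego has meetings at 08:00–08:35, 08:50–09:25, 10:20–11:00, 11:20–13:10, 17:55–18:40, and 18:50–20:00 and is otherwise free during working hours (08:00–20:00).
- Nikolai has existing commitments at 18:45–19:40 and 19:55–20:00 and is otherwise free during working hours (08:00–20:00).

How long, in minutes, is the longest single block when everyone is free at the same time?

90 minutes

Dilnoza free within 08:00–20:00: 08:00–11:05, 11:10–12:45, 15:00–20:00.
Lars free within 08:00–20:00: 08:00–09:30, 10:05–11:55, 14:35–16:10, 16:25–20:00.
Diego free within 08:00–20:00: 08:35–08:50, 09:25–10:20, 11:00–11:20, 13:10–17:55, 18:40–18:50.
Nikolai free within 08:00–20:00: 08:00–18:45, 19:40–19:55.
Dilnoza ∩ Lars: 08:00–09:30, 10:05–11:05, 11:10–11:55, 15:00–16:10, 16:25–20:00.
Dilnoza ∩ Lars ∩ Diego: 08:35–08:50, 09:25–09:30, 10:05–10:20, 11:00–11:05, 11:10–11:20, 15:00–16:10, 16:25–17:55, 18:40–18:50.
Dilnoza ∩ Lars ∩ Diego ∩ Nikolai: 08:35–08:50, 09:25–09:30, 10:05–10:20, 11:00–11:05, 11:10–11:20, 15:00–16:10, 16:25–17:55, 18:40–18:45.
Common window lengths: 15, 5, 15, 5, 10, 70, 90, 5 min; longest is 90.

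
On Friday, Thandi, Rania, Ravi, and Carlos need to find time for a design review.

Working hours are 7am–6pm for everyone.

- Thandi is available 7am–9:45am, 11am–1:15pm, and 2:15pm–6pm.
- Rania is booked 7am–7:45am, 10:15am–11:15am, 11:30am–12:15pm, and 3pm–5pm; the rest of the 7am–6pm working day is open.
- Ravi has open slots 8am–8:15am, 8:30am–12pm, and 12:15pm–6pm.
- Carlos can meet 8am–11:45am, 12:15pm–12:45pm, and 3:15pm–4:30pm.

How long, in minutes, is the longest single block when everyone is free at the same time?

75 minutes

Rania free within 07:00–18:00: 07:45–10:15, 11:15–11:30, 12:15–15:00, 17:00–18:00.
Thandi ∩ Rania: 07:45–09:45, 11:15–11:30, 12:15–13:15, 14:15–15:00, 17:00–18:00.
Thandi ∩ Rania ∩ Ravi: 08:00–08:15, 08:30–09:45, 11:15–11:30, 12:15–13:15, 14:15–15:00, 17:00–18:00.
Thandi ∩ Rania ∩ Ravi ∩ Carlos: 08:00–08:15, 08:30–09:45, 11:15–11:30, 12:15–12:45.
Common window lengths: 15, 75, 15, 30 min; longest is 75.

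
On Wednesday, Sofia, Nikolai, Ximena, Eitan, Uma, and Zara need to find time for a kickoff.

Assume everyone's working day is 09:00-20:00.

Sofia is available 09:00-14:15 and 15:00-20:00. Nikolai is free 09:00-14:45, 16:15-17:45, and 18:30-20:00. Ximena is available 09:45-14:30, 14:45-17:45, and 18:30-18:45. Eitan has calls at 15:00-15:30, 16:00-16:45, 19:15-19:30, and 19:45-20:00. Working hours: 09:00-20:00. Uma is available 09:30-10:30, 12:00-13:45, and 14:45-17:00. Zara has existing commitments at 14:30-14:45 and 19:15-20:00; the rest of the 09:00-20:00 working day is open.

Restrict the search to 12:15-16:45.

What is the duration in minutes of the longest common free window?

Eitan free within 09:00–20:00: 09:00–15:00, 15:30–16:00, 16:45–19:15, 19:30–19:45.
Zara free within 09:00–20:00: 09:00–14:30, 14:45–19:15.
Sofia ∩ Nikolai: 09:00–14:15, 16:15–17:45, 18:30–20:00.
Sofia ∩ Nikolai ∩ Ximena: 09:45–14:15, 16:15–17:45, 18:30–18:45.
Sofia ∩ Nikolai ∩ Ximena ∩ Eitan: 09:45–14:15, 16:45–17:45, 18:30–18:45.
Sofia ∩ Nikolai ∩ Ximena ∩ Eitan ∩ Uma: 09:45–10:30, 12:00–13:45, 16:45–17:00.
Sofia ∩ Nikolai ∩ Ximena ∩ Eitan ∩ Uma ∩ Zara: 09:45–10:30, 12:00–13:45, 16:45–17:00.
Restricted to 12:15–16:45: 12:15–13:45.
Single common window of 90 minutes.

90 minutes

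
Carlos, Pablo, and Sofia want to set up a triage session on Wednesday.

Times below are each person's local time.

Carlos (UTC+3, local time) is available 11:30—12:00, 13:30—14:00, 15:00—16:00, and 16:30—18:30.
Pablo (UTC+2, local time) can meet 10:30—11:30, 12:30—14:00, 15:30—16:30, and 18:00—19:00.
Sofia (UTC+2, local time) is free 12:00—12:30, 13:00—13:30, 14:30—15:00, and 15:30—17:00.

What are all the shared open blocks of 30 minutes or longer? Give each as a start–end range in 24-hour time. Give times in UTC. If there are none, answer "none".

Carlos → UTC: 08:30–09:00, 10:30–11:00, 12:00–13:00, 13:30–15:30.
Pablo → UTC: 08:30–09:30, 10:30–12:00, 13:30–14:30, 16:00–17:00.
Sofia → UTC: 10:00–10:30, 11:00–11:30, 12:30–13:00, 13:30–15:00.
Carlos ∩ Pablo: 08:30–09:00, 10:30–11:00, 13:30–14:30.
Carlos ∩ Pablo ∩ Sofia: 13:30–14:30.
Windows ≥ 30 min: 13:30–14:30.

13:30–14:30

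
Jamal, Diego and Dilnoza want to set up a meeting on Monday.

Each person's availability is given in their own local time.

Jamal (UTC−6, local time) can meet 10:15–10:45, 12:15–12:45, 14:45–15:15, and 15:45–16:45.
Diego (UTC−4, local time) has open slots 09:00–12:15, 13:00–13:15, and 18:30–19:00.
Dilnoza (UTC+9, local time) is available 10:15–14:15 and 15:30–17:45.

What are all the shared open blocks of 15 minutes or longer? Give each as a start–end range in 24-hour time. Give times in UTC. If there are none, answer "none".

Jamal → UTC: 16:15–16:45, 18:15–18:45, 20:45–21:15, 21:45–22:45.
Diego → UTC: 13:00–16:15, 17:00–17:15, 22:30–23:00.
Dilnoza → UTC: 01:15–05:15, 06:30–08:45.
Jamal ∩ Diego: 22:30–22:45.
Jamal ∩ Diego ∩ Dilnoza: (none).
Windows ≥ 15 min: (none).

none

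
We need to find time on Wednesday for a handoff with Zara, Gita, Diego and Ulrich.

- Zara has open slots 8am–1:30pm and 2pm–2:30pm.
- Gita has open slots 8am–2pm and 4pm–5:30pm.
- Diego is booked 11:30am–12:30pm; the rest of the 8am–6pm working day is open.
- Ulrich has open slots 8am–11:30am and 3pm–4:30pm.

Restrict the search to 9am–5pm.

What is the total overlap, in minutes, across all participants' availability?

Diego free within 08:00–18:00: 08:00–11:30, 12:30–18:00.
Zara ∩ Gita: 08:00–13:30.
Zara ∩ Gita ∩ Diego: 08:00–11:30, 12:30–13:30.
Zara ∩ Gita ∩ Diego ∩ Ulrich: 08:00–11:30.
Restricted to 09:00–17:00: 09:00–11:30.
Total common minutes: 150.

150 minutes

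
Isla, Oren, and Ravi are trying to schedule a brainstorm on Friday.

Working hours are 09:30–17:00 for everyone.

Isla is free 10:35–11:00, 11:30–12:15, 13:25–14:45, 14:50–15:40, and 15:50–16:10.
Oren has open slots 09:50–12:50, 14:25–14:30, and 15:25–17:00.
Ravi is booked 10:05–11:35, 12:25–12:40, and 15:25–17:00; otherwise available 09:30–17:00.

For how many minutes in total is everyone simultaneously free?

Ravi free within 09:30–17:00: 09:30–10:05, 11:35–12:25, 12:40–15:25.
Isla ∩ Oren: 10:35–11:00, 11:30–12:15, 14:25–14:30, 15:25–15:40, 15:50–16:10.
Isla ∩ Oren ∩ Ravi: 11:35–12:15, 14:25–14:30.
Total common minutes: 40 + 5 = 45.

45 minutes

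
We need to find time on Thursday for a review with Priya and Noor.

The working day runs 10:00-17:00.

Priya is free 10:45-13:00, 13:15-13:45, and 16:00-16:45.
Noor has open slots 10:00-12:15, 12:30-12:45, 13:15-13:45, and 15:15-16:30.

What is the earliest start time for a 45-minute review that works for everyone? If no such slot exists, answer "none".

Priya ∩ Noor: 10:45–12:15, 12:30–12:45, 13:15–13:45, 16:00–16:30.
Windows ≥ 45 min: 10:45–12:15.
Earliest such window starts at 10:45.

10:45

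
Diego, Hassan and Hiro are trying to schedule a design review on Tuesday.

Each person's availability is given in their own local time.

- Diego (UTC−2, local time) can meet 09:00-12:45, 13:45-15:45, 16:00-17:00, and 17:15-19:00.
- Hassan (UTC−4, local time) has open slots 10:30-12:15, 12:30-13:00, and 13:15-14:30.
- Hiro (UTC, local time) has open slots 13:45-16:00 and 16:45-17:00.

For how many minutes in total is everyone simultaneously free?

45 minutes

Diego → UTC: 11:00–14:45, 15:45–17:45, 18:00–19:00, 19:15–21:00.
Hassan → UTC: 14:30–16:15, 16:30–17:00, 17:15–18:30.
Hiro → UTC: 13:45–16:00, 16:45–17:00.
Diego ∩ Hassan: 14:30–14:45, 15:45–16:15, 16:30–17:00, 17:15–17:45, 18:00–18:30.
Diego ∩ Hassan ∩ Hiro: 14:30–14:45, 15:45–16:00, 16:45–17:00.
Total common minutes: 15 + 15 + 15 = 45.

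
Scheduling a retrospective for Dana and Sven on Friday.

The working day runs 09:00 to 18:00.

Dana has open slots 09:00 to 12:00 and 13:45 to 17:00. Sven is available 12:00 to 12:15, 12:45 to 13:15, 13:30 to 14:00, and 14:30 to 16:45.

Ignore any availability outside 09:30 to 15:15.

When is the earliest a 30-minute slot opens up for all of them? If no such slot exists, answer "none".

Dana ∩ Sven: 13:45–14:00, 14:30–16:45.
Restricted to 09:30–15:15: 13:45–14:00, 14:30–15:15.
Windows ≥ 30 min: 14:30–15:15.
Earliest such window starts at 14:30.

14:30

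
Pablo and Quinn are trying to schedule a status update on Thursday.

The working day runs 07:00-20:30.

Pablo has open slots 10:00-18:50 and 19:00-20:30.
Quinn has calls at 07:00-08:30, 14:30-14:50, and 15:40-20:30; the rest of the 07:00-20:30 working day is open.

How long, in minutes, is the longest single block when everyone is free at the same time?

Quinn free within 07:00–20:30: 08:30–14:30, 14:50–15:40.
Pablo ∩ Quinn: 10:00–14:30, 14:50–15:40.
Common window lengths: 270, 50 min; longest is 270.

270 minutes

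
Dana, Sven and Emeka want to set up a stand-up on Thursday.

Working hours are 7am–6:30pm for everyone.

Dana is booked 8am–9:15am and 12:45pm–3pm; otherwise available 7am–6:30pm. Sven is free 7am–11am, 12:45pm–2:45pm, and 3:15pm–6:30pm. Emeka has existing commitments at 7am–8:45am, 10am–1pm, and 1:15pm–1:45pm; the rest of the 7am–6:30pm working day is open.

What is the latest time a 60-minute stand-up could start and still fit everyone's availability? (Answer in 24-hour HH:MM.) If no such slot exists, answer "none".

17:30

Dana free within 07:00–18:30: 07:00–08:00, 09:15–12:45, 15:00–18:30.
Emeka free within 07:00–18:30: 08:45–10:00, 13:00–13:15, 13:45–18:30.
Dana ∩ Sven: 07:00–08:00, 09:15–11:00, 15:15–18:30.
Dana ∩ Sven ∩ Emeka: 09:15–10:00, 15:15–18:30.
Windows ≥ 60 min: 15:15–18:30.
Latest start in the last window 15:15–18:30 is 18:30 − 60 min = 17:30.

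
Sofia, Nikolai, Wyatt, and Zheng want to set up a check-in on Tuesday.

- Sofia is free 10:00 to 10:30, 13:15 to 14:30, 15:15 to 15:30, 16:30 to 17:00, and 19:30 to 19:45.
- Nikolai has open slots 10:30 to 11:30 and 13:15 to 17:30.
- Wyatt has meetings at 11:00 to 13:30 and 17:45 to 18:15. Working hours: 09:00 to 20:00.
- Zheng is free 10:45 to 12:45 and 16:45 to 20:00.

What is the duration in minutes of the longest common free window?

15 minutes

Wyatt free within 09:00–20:00: 09:00–11:00, 13:30–17:45, 18:15–20:00.
Sofia ∩ Nikolai: 13:15–14:30, 15:15–15:30, 16:30–17:00.
Sofia ∩ Nikolai ∩ Wyatt: 13:30–14:30, 15:15–15:30, 16:30–17:00.
Sofia ∩ Nikolai ∩ Wyatt ∩ Zheng: 16:45–17:00.
Single common window of 15 minutes.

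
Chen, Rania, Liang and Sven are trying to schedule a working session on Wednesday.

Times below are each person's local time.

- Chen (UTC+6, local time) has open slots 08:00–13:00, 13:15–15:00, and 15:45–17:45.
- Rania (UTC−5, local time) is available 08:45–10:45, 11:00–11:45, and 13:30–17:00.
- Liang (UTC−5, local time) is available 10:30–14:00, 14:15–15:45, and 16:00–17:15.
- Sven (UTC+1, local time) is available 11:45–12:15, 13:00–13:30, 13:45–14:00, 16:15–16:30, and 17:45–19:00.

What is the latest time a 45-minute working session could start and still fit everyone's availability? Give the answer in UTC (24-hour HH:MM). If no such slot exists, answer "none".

none

Chen → UTC: 02:00–07:00, 07:15–09:00, 09:45–11:45.
Rania → UTC: 13:45–15:45, 16:00–16:45, 18:30–22:00.
Liang → UTC: 15:30–19:00, 19:15–20:45, 21:00–22:15.
Sven → UTC: 10:45–11:15, 12:00–12:30, 12:45–13:00, 15:15–15:30, 16:45–18:00.
Chen ∩ Rania: (none).
Chen ∩ Rania ∩ Liang: (none).
Chen ∩ Rania ∩ Liang ∩ Sven: (none).
Windows ≥ 45 min: (none).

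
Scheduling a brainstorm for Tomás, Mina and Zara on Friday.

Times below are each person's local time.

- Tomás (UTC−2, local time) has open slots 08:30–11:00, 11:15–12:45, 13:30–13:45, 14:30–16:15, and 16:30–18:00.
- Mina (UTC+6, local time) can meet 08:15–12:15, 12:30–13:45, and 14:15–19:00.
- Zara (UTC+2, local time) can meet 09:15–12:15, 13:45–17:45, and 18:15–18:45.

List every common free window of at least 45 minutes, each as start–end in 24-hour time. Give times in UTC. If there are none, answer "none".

11:45–13:00

Tomás → UTC: 10:30–13:00, 13:15–14:45, 15:30–15:45, 16:30–18:15, 18:30–20:00.
Mina → UTC: 02:15–06:15, 06:30–07:45, 08:15–13:00.
Zara → UTC: 07:15–10:15, 11:45–15:45, 16:15–16:45.
Tomás ∩ Mina: 10:30–13:00.
Tomás ∩ Mina ∩ Zara: 11:45–13:00.
Windows ≥ 45 min: 11:45–13:00.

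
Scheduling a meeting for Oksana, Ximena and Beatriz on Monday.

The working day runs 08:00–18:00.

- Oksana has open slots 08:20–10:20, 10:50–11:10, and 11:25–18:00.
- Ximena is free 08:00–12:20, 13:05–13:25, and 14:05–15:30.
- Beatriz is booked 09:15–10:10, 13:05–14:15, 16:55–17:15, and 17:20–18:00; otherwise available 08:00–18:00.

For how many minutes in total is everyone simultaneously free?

Beatriz free within 08:00–18:00: 08:00–09:15, 10:10–13:05, 14:15–16:55, 17:15–17:20.
Oksana ∩ Ximena: 08:20–10:20, 10:50–11:10, 11:25–12:20, 13:05–13:25, 14:05–15:30.
Oksana ∩ Ximena ∩ Beatriz: 08:20–09:15, 10:10–10:20, 10:50–11:10, 11:25–12:20, 14:15–15:30.
Total common minutes: 55 + 10 + 20 + 55 + 75 = 215.

215 minutes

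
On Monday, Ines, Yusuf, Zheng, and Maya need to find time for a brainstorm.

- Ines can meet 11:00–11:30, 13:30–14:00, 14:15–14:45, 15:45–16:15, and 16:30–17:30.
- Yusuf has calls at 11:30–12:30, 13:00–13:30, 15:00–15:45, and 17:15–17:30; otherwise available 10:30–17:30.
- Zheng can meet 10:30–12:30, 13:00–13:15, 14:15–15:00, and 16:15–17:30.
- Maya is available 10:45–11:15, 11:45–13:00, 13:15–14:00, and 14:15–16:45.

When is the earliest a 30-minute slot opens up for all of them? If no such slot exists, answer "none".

14:15

Yusuf free within 10:30–17:30: 10:30–11:30, 12:30–13:00, 13:30–15:00, 15:45–17:15.
Ines ∩ Yusuf: 11:00–11:30, 13:30–14:00, 14:15–14:45, 15:45–16:15, 16:30–17:15.
Ines ∩ Yusuf ∩ Zheng: 11:00–11:30, 14:15–14:45, 16:30–17:15.
Ines ∩ Yusuf ∩ Zheng ∩ Maya: 11:00–11:15, 14:15–14:45, 16:30–16:45.
Windows ≥ 30 min: 14:15–14:45.
Earliest such window starts at 14:15.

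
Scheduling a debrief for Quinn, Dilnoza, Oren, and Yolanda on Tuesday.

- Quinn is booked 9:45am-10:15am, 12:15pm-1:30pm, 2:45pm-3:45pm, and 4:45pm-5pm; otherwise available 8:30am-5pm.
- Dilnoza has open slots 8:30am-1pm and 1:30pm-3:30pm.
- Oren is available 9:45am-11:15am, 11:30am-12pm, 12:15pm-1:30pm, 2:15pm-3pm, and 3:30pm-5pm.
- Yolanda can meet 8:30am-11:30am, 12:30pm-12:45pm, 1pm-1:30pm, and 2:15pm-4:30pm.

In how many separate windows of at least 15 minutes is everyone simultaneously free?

2

Quinn free within 08:30–17:00: 08:30–09:45, 10:15–12:15, 13:30–14:45, 15:45–16:45.
Quinn ∩ Dilnoza: 08:30–09:45, 10:15–12:15, 13:30–14:45.
Quinn ∩ Dilnoza ∩ Oren: 10:15–11:15, 11:30–12:00, 14:15–14:45.
Quinn ∩ Dilnoza ∩ Oren ∩ Yolanda: 10:15–11:15, 14:15–14:45.
Windows ≥ 15 min: 10:15–11:15, 14:15–14:45.
That's 2 windows.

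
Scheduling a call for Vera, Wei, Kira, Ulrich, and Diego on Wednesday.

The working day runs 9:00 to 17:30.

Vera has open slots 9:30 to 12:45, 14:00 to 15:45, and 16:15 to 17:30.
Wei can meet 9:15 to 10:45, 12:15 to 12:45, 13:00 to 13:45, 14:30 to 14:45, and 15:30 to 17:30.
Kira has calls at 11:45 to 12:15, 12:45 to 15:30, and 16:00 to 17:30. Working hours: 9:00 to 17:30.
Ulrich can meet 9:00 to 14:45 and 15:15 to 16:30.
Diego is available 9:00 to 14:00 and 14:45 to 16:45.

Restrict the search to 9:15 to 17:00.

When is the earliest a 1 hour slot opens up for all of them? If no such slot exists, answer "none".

Kira free within 09:00–17:30: 09:00–11:45, 12:15–12:45, 15:30–16:00.
Vera ∩ Wei: 09:30–10:45, 12:15–12:45, 14:30–14:45, 15:30–15:45, 16:15–17:30.
Vera ∩ Wei ∩ Kira: 09:30–10:45, 12:15–12:45, 15:30–15:45.
Vera ∩ Wei ∩ Kira ∩ Ulrich: 09:30–10:45, 12:15–12:45, 15:30–15:45.
Vera ∩ Wei ∩ Kira ∩ Ulrich ∩ Diego: 09:30–10:45, 12:15–12:45, 15:30–15:45.
Restricted to 09:15–17:00: 09:30–10:45, 12:15–12:45, 15:30–15:45.
Windows ≥ 60 min: 09:30–10:45.
Earliest such window starts at 09:30.

09:30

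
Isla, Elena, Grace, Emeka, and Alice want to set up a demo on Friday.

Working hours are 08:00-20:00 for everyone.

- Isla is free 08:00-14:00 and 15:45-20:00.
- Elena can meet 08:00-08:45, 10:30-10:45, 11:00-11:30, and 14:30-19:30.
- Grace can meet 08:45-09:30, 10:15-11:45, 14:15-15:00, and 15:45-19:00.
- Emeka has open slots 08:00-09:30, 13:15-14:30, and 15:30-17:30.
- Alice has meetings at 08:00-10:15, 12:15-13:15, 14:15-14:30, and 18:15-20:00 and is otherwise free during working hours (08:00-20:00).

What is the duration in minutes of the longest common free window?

105 minutes

Alice free within 08:00–20:00: 10:15–12:15, 13:15–14:15, 14:30–18:15.
Isla ∩ Elena: 08:00–08:45, 10:30–10:45, 11:00–11:30, 15:45–19:30.
Isla ∩ Elena ∩ Grace: 10:30–10:45, 11:00–11:30, 15:45–19:00.
Isla ∩ Elena ∩ Grace ∩ Emeka: 15:45–17:30.
Isla ∩ Elena ∩ Grace ∩ Emeka ∩ Alice: 15:45–17:30.
Single common window of 105 minutes.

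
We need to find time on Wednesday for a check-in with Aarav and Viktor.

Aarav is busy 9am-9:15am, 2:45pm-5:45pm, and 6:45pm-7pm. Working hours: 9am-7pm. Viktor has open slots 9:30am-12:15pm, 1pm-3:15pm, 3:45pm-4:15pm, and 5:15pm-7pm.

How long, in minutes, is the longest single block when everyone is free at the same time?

165 minutes

Aarav free within 09:00–19:00: 09:15–14:45, 17:45–18:45.
Aarav ∩ Viktor: 09:30–12:15, 13:00–14:45, 17:45–18:45.
Common window lengths: 165, 105, 60 min; longest is 165.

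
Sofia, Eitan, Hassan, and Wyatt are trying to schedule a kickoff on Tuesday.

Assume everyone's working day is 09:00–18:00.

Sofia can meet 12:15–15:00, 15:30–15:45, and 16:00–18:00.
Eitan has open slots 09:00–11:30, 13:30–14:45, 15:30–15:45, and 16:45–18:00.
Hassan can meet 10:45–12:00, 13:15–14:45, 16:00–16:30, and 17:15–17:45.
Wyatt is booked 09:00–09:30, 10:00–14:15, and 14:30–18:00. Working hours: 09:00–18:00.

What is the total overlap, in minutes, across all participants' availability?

15 minutes

Wyatt free within 09:00–18:00: 09:30–10:00, 14:15–14:30.
Sofia ∩ Eitan: 13:30–14:45, 15:30–15:45, 16:45–18:00.
Sofia ∩ Eitan ∩ Hassan: 13:30–14:45, 17:15–17:45.
Sofia ∩ Eitan ∩ Hassan ∩ Wyatt: 14:15–14:30.
Total common minutes: 15.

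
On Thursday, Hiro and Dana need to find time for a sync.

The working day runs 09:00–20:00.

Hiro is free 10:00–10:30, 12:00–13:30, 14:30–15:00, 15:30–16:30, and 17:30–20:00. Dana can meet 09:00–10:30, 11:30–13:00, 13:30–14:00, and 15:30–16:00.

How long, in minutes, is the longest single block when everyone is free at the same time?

60 minutes

Hiro ∩ Dana: 10:00–10:30, 12:00–13:00, 15:30–16:00.
Common window lengths: 30, 60, 30 min; longest is 60.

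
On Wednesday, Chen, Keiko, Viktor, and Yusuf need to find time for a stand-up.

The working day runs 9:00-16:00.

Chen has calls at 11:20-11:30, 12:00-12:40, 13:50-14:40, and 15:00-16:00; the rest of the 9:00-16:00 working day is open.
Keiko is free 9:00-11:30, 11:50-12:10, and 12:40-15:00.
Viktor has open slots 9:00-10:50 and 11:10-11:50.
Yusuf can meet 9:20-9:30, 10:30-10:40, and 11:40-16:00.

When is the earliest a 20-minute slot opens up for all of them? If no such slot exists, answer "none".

none

Chen free within 09:00–16:00: 09:00–11:20, 11:30–12:00, 12:40–13:50, 14:40–15:00.
Chen ∩ Keiko: 09:00–11:20, 11:50–12:00, 12:40–13:50, 14:40–15:00.
Chen ∩ Keiko ∩ Viktor: 09:00–10:50, 11:10–11:20.
Chen ∩ Keiko ∩ Viktor ∩ Yusuf: 09:20–09:30, 10:30–10:40.
Windows ≥ 20 min: (none).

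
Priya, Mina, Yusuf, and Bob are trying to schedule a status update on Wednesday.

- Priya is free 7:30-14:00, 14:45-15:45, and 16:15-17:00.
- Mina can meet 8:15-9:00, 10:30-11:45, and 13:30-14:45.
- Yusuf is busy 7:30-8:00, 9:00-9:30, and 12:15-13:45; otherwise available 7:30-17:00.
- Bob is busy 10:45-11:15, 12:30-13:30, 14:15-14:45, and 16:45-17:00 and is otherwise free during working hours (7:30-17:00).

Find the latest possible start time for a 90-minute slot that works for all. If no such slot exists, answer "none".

none

Yusuf free within 07:30–17:00: 08:00–09:00, 09:30–12:15, 13:45–17:00.
Bob free within 07:30–17:00: 07:30–10:45, 11:15–12:30, 13:30–14:15, 14:45–16:45.
Priya ∩ Mina: 08:15–09:00, 10:30–11:45, 13:30–14:00.
Priya ∩ Mina ∩ Yusuf: 08:15–09:00, 10:30–11:45, 13:45–14:00.
Priya ∩ Mina ∩ Yusuf ∩ Bob: 08:15–09:00, 10:30–10:45, 11:15–11:45, 13:45–14:00.
Windows ≥ 90 min: (none).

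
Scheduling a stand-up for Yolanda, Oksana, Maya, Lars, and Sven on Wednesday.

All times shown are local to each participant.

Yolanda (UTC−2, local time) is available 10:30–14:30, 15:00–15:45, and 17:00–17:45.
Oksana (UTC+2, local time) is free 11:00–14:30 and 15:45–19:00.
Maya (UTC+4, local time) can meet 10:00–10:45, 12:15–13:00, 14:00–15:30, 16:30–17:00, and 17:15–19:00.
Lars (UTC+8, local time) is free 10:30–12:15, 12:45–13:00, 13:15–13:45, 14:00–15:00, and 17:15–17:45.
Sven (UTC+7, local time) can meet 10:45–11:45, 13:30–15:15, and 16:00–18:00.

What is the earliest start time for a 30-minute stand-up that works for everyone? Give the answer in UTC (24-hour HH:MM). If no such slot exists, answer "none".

none

Yolanda → UTC: 12:30–16:30, 17:00–17:45, 19:00–19:45.
Oksana → UTC: 09:00–12:30, 13:45–17:00.
Maya → UTC: 06:00–06:45, 08:15–09:00, 10:00–11:30, 12:30–13:00, 13:15–15:00.
Lars → UTC: 02:30–04:15, 04:45–05:00, 05:15–05:45, 06:00–07:00, 09:15–09:45.
Sven → UTC: 03:45–04:45, 06:30–08:15, 09:00–11:00.
Yolanda ∩ Oksana: 13:45–16:30.
Yolanda ∩ Oksana ∩ Maya: 13:45–15:00.
Yolanda ∩ Oksana ∩ Maya ∩ Lars: (none).
Yolanda ∩ Oksana ∩ Maya ∩ Lars ∩ Sven: (none).
Windows ≥ 30 min: (none).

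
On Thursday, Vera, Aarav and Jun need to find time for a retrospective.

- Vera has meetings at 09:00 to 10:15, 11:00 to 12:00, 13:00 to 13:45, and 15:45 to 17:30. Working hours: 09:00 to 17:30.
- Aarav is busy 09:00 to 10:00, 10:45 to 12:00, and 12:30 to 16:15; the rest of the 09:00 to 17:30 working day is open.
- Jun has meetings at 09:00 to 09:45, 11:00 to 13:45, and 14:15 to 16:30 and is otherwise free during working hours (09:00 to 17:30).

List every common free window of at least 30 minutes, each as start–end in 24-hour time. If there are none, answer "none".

Vera free within 09:00–17:30: 10:15–11:00, 12:00–13:00, 13:45–15:45.
Aarav free within 09:00–17:30: 10:00–10:45, 12:00–12:30, 16:15–17:30.
Jun free within 09:00–17:30: 09:45–11:00, 13:45–14:15, 16:30–17:30.
Vera ∩ Aarav: 10:15–10:45, 12:00–12:30.
Vera ∩ Aarav ∩ Jun: 10:15–10:45.
Windows ≥ 30 min: 10:15–10:45.

10:15–10:45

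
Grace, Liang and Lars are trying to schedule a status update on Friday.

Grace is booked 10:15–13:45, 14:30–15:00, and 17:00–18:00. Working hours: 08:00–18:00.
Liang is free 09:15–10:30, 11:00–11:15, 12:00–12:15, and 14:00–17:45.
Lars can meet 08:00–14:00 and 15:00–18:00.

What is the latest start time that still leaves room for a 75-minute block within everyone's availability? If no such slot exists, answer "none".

Grace free within 08:00–18:00: 08:00–10:15, 13:45–14:30, 15:00–17:00.
Grace ∩ Liang: 09:15–10:15, 14:00–14:30, 15:00–17:00.
Grace ∩ Liang ∩ Lars: 09:15–10:15, 15:00–17:00.
Windows ≥ 75 min: 15:00–17:00.
Latest start in the last window 15:00–17:00 is 17:00 − 75 min = 15:45.

15:45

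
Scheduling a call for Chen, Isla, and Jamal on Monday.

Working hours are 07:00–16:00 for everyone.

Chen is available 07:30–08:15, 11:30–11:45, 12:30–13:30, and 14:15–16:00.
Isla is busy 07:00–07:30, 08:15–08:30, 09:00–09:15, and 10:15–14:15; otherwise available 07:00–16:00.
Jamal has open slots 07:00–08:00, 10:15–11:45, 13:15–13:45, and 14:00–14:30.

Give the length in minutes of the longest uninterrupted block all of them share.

30 minutes

Isla free within 07:00–16:00: 07:30–08:15, 08:30–09:00, 09:15–10:15, 14:15–16:00.
Chen ∩ Isla: 07:30–08:15, 14:15–16:00.
Chen ∩ Isla ∩ Jamal: 07:30–08:00, 14:15–14:30.
Common window lengths: 30, 15 min; longest is 30.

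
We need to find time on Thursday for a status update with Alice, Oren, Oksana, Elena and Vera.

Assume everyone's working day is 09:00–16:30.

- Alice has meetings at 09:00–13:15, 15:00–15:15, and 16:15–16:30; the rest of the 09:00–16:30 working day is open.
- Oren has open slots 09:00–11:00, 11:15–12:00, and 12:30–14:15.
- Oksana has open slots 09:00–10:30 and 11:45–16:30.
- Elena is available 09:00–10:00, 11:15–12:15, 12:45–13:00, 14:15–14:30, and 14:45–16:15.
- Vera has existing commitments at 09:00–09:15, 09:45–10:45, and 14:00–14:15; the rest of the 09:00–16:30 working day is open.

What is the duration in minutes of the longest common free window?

0 minutes

Alice free within 09:00–16:30: 13:15–15:00, 15:15–16:15.
Vera free within 09:00–16:30: 09:15–09:45, 10:45–14:00, 14:15–16:30.
Alice ∩ Oren: 13:15–14:15.
Alice ∩ Oren ∩ Oksana: 13:15–14:15.
Alice ∩ Oren ∩ Oksana ∩ Elena: (none).
Alice ∩ Oren ∩ Oksana ∩ Elena ∩ Vera: (none).
No common window.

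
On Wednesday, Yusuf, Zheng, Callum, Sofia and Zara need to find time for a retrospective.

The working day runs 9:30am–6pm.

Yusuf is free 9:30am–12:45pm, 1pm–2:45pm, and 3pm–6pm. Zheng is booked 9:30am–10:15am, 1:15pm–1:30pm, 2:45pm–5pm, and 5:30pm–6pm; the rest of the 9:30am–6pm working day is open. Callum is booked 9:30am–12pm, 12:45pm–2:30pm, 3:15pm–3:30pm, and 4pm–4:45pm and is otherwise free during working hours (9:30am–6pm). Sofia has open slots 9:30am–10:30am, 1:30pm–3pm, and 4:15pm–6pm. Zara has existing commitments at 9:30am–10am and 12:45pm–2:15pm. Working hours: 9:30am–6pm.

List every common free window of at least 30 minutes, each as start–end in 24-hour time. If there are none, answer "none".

Zheng free within 09:30–18:00: 10:15–13:15, 13:30–14:45, 17:00–17:30.
Callum free within 09:30–18:00: 12:00–12:45, 14:30–15:15, 15:30–16:00, 16:45–18:00.
Zara free within 09:30–18:00: 10:00–12:45, 14:15–18:00.
Yusuf ∩ Zheng: 10:15–12:45, 13:00–13:15, 13:30–14:45, 17:00–17:30.
Yusuf ∩ Zheng ∩ Callum: 12:00–12:45, 14:30–14:45, 17:00–17:30.
Yusuf ∩ Zheng ∩ Callum ∩ Sofia: 14:30–14:45, 17:00–17:30.
Yusuf ∩ Zheng ∩ Callum ∩ Sofia ∩ Zara: 14:30–14:45, 17:00–17:30.
Windows ≥ 30 min: 17:00–17:30.

17:00–17:30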